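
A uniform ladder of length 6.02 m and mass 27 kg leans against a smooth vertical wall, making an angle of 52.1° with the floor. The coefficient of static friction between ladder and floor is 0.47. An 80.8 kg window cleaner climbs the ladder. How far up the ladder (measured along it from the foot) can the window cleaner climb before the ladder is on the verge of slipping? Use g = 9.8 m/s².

About the foot of the ladder:
Ladder weight 27×9.8 = 264.6 N acts at 3.01 m along the ladder; its horizontal arm is 3.01·cos52.1° = 1.849 m → τ = 489.2 N·m clockwise.
Window cleaner weight 80.8×9.8 = 791.8 N at distance d → arm d·cos52.1° → τ = 791.8·d·0.6143 clockwise.
Wall normal N at the top has arm L sinθ = 4.75 m counterclockwise, so Στ = 0 gives N·4.75 = 489.2 + 486.4·d.
ΣFy = 0 ⇒ N_floor = 1056 N, so the maximum friction is μ_s·N_floor = 0.47×1056 = 496.3 N. ΣFx = 0 ⇒ N_wall = f, so at the slipping point N = 496.3 N.
Substituting: 496.3×4.75 = 489.2 + 486.4·d ⇒ d = (2357 − 489.2) / 486.4 = 3.84 m.

d ≈ 3.84 m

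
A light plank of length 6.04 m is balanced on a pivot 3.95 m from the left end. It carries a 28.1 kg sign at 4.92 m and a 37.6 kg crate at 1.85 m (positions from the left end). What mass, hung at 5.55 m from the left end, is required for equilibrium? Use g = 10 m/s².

m ≈ 32.3 kg

Take moments about the pivot (at 3.95 m from the left end).
Sign: 28.1 × 10 = 281 N down at 4.92 m → arm 0.97 m, τ = 281 × 0.97 = 272.6 N·m clockwise.
Crate: 37.6 × 10 = 376 N down at 1.85 m → arm 2.1 m, τ = 376 × 2.1 = 789.6 N·m counterclockwise.
Net moment of known loads = 517 N·m counterclockwise.
An unknown mass m at 5.55 m has arm 1.6 m; its moment is m·g·1.6 clockwise.
Balancing moments: m × 10 × 1.6 = 517, giving m = 517 / (10 × 1.6) = 32.3 kg.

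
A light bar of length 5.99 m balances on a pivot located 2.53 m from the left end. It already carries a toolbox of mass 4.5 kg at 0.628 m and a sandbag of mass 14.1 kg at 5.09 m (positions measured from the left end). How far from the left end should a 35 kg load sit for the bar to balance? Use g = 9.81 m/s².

Taking torques about the pivot (at 2.53 m from the left end):
Toolbox: 4.5 × 9.81 = 44.15 N down at 0.628 m → arm 1.902 m, τ = 44.15 × 1.902 = 83.97 N·m counterclockwise.
Sandbag: 14.1 × 9.81 = 138.3 N down at 5.09 m → arm 2.56 m, τ = 138.3 × 2.56 = 354 N·m clockwise.
Net moment of existing loads = 270 N·m clockwise.
The load weighs 35 × 9.81 = 343.4 N and must supply an equal counterclockwise moment, so its lever arm about the pivot is 270 / 343.4 = 0.786 m.
That puts it at 2.53 − 0.786 = 1.74 m from the left end.

x ≈ 1.74 m from the left end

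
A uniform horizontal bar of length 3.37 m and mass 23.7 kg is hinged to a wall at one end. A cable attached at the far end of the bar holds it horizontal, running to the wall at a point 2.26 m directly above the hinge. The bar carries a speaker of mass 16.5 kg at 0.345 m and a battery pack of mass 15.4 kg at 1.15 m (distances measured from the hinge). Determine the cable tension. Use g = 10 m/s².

T ≈ 337 N

Sum moments about the hinge (the unknown hinge reaction has zero arm there).
Beam weight: 23.7 × 10 = 237 N down at 1.685 m → arm 1.685 m, τ = 237 × 1.685 = 399.3 N·m clockwise.
Speaker: 16.5 × 10 = 165 N down at 0.345 m → arm 0.345 m, τ = 165 × 0.345 = 56.92 N·m clockwise.
Battery pack: 15.4 × 10 = 154 N down at 1.15 m → arm 1.15 m, τ = 154 × 1.15 = 177.1 N·m clockwise.
Total clockwise load moment = 633.3 N·m.
The cable tension T acts at 3.37 m; only its component perpendicular to the bar, T sinθ, produces torque. sinθ = h/√(h²+d²) = 2.26/√(2.26²+3.37²) = 0.557.
Balancing moments: T × 3.37 × 0.557 = 633.3, giving T = 633.3 / 1.877 = 337 N.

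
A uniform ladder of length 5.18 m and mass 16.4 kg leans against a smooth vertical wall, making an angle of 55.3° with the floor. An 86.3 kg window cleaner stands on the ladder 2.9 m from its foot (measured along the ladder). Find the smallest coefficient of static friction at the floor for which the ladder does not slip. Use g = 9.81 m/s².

Choose the foot of the ladder as the axis so the floor normal and friction both act there and drop out.
Ladder weight 16.4×9.81 = 160.9 N acts at 2.59 m along the ladder; its horizontal arm is 2.59·cos55.3° = 1.474 m → τ = 237.2 N·m clockwise.
Window cleaner: 86.3×9.81 = 846.6 N at 2.9 m → arm 1.651 m → τ = 1398 N·m clockwise.
Wall normal N acts horizontally at the top; its moment arm is the height L sinθ = 5.18·sin55.3° = 4.259 m, counterclockwise.
For rotational equilibrium, N × 4.259 = 1635, so N = 383.9 N.
ΣFx = 0 ⇒ f = N_wall = 383.9 N. ΣFy = 0 ⇒ N_floor = 1008 N.
μ_min = f / N_floor = 383.9 / 1008 = 0.381.

μ_min ≈ 0.381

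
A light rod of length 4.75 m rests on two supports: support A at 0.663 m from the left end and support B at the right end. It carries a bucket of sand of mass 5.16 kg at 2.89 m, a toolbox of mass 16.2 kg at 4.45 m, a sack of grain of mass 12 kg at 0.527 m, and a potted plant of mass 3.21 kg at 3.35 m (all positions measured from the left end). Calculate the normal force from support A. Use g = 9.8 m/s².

Taking torques about support B:
Bucket of sand: 5.16 × 9.8 = 50.57 N down at 2.89 m → arm 1.86 m, τ = 50.57 × 1.86 = 94.06 N·m counterclockwise.
Toolbox: 16.2 × 9.8 = 158.8 N down at 4.45 m → arm 0.3 m, τ = 158.8 × 0.3 = 47.64 N·m counterclockwise.
Sack of grain: 12 × 9.8 = 117.6 N down at 0.527 m → arm 4.223 m, τ = 117.6 × 4.223 = 496.6 N·m counterclockwise.
Potted plant: 3.21 × 9.8 = 31.46 N down at 3.35 m → arm 1.4 m, τ = 31.46 × 1.4 = 44.04 N·m counterclockwise.
Net load moment about support B = 682.3 N·m counterclockwise.
Reaction R at support A is upward at 0.663 m, arm 4.087 m → moment R × 4.087 clockwise.
For rotational equilibrium, R × 4.087 = 682.3, so R = 167 N.

R_A ≈ 167 N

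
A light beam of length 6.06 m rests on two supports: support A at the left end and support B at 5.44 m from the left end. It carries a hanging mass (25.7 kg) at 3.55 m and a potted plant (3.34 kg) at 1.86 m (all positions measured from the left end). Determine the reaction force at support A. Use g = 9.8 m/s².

About support B:
Hanging mass: 25.7 × 9.8 = 251.9 N down at 3.55 m → arm 1.89 m, τ = 251.9 × 1.89 = 476.1 N·m counterclockwise.
Potted plant: 3.34 × 9.8 = 32.73 N down at 1.86 m → arm 3.58 m, τ = 32.73 × 3.58 = 117.2 N·m counterclockwise.
Net load moment about support B = 593.3 N·m counterclockwise.
Reaction R at support A is upward at 0 m, arm 5.44 m → moment R × 5.44 clockwise.
For rotational equilibrium, R × 5.44 = 593.3, so R = 109 N.

R_A ≈ 109 N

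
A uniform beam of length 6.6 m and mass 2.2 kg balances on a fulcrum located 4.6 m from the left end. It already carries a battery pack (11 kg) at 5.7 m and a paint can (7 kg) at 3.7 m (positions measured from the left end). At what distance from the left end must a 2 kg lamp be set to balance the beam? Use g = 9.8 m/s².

x ≈ 3.13 m from the left end

Choose the fulcrum (at 4.6 m from the left end) as the axis so the support reaction has zero arm there.
Beam weight: 2.2 × 9.8 = 21.56 N down at 3.3 m → arm 1.3 m, τ = 21.56 × 1.3 = 28.03 N·m counterclockwise.
Battery pack: 11 × 9.8 = 107.8 N down at 5.7 m → arm 1.1 m, τ = 107.8 × 1.1 = 118.6 N·m clockwise.
Paint can: 7 × 9.8 = 68.6 N down at 3.7 m → arm 0.9 m, τ = 68.6 × 0.9 = 61.74 N·m counterclockwise.
Net moment of existing loads = 28.83 N·m clockwise.
The lamp weighs 2 × 9.8 = 19.6 N and must supply an equal counterclockwise moment, so its lever arm about the fulcrum is 28.83 / 19.6 = 1.47 m.
That puts it at 4.6 − 1.47 = 3.13 m from the left end.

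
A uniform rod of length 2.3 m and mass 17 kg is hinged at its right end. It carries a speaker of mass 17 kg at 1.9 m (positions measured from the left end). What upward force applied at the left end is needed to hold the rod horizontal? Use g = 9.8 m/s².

F ≈ 112 N

Taking torques about the right end:
Beam weight: 17 × 9.8 = 166.6 N down at 1.15 m → arm 1.15 m, τ = 166.6 × 1.15 = 191.6 N·m counterclockwise.
Speaker: 17 × 9.8 = 166.6 N down at 1.9 m → arm 0.4 m, τ = 166.6 × 0.4 = 66.64 N·m counterclockwise.
Net moment of the loads = 258.2 N·m counterclockwise.
The upward force F acts at the left end, arm 2.3 m, giving F × 2.3 clockwise.
Setting net torque to zero: F × 2.3 = 258.2 → F = 258.2 / 2.3 = 112 N.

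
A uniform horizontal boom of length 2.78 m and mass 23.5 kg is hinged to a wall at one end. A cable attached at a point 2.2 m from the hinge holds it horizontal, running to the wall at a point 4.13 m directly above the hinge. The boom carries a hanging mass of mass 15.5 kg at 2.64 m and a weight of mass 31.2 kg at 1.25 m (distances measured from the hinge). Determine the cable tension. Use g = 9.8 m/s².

T ≈ 568 N

Sum moments about the hinge (the unknown hinge reaction has zero arm there).
Beam weight: 23.5 × 9.8 = 230.3 N down at 1.39 m → arm 1.39 m, τ = 230.3 × 1.39 = 320.1 N·m clockwise.
Hanging mass: 15.5 × 9.8 = 151.9 N down at 2.64 m → arm 2.64 m, τ = 151.9 × 2.64 = 401 N·m clockwise.
Weight: 31.2 × 9.8 = 305.8 N down at 1.25 m → arm 1.25 m, τ = 305.8 × 1.25 = 382.2 N·m clockwise.
Total clockwise load moment = 1103 N·m.
The cable tension T acts at 2.2 m; only its component perpendicular to the boom, T sinθ, produces torque. sinθ = h/√(h²+d²) = 4.13/√(4.13²+2.2²) = 0.8826.
For rotational equilibrium, T × 2.2 × 0.8826 = 1103, so T = 1103 / 1.942 = 568 N.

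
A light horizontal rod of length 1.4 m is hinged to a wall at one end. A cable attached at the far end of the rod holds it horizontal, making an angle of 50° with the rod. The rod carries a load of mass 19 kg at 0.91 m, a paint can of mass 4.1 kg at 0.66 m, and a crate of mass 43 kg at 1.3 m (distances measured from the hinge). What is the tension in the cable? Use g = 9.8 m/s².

Take moments about the hinge.
Load: 19 × 9.8 = 186.2 N down at 0.91 m → arm 0.91 m, τ = 186.2 × 0.91 = 169.4 N·m clockwise.
Paint can: 4.1 × 9.8 = 40.18 N down at 0.66 m → arm 0.66 m, τ = 40.18 × 0.66 = 26.52 N·m clockwise.
Crate: 43 × 9.8 = 421.4 N down at 1.3 m → arm 1.3 m, τ = 421.4 × 1.3 = 547.8 N·m clockwise.
Total clockwise load moment = 743.7 N·m.
The cable tension T acts at 1.4 m; only its component perpendicular to the rod, T sinθ, produces torque. sin 50° = 0.766.
Setting net torque to zero: T × 1.4 × 0.766 = 743.7 → T = 743.7 / 1.072 = 694 N.

T ≈ 694 N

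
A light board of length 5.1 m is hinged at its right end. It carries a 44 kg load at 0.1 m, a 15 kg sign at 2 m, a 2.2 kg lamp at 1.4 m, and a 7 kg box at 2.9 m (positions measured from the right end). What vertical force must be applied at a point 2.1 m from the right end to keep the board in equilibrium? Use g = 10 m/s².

F ≈ 275 N

Take moments about the right end.
Load: 44 × 10 = 440 N down at 0.1 m → arm 0.1 m, τ = 440 × 0.1 = 44 N·m counterclockwise.
Sign: 15 × 10 = 150 N down at 2 m → arm 2 m, τ = 150 × 2 = 300 N·m counterclockwise.
Lamp: 2.2 × 10 = 22 N down at 1.4 m → arm 1.4 m, τ = 22 × 1.4 = 30.8 N·m counterclockwise.
Box: 7 × 10 = 70 N down at 2.9 m → arm 2.9 m, τ = 70 × 2.9 = 203 N·m counterclockwise.
Net moment of the loads = 577.8 N·m counterclockwise.
The upward force F acts at a point 2.1 m from the right end, arm 2.1 m, giving F × 2.1 clockwise.
Balancing moments: F × 2.1 = 577.8, giving F = 577.8 / 2.1 = 275 N.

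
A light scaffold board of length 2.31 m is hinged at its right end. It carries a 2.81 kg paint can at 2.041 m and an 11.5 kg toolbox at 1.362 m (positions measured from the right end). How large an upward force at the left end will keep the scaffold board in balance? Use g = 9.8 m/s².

Choose the right end as the axis so the unknown pivot reaction has zero arm there.
Paint can: 2.81 × 9.8 = 27.54 N down at 2.041 m → arm 2.041 m, τ = 27.54 × 2.041 = 56.21 N·m counterclockwise.
Toolbox: 11.5 × 9.8 = 112.7 N down at 1.362 m → arm 1.362 m, τ = 112.7 × 1.362 = 153.5 N·m counterclockwise.
Net moment of the loads = 209.7 N·m counterclockwise.
The upward force F acts at the left end, arm 2.31 m, giving F × 2.31 clockwise.
For rotational equilibrium, F × 2.31 = 209.7, so F = 209.7 / 2.31 = 90.8 N.

F ≈ 90.8 N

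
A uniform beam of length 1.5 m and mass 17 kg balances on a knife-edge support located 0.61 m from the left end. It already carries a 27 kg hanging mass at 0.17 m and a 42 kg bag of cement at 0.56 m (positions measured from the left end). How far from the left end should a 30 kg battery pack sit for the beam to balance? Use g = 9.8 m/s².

x ≈ 0.997 m from the left end

Sum moments about the knife-edge support (at 0.61 m from the left end) (the support reaction has zero arm there).
Beam weight: 17 × 9.8 = 166.6 N down at 0.75 m → arm 0.14 m, τ = 166.6 × 0.14 = 23.32 N·m clockwise.
Hanging mass: 27 × 9.8 = 264.6 N down at 0.17 m → arm 0.44 m, τ = 264.6 × 0.44 = 116.4 N·m counterclockwise.
Bag of cement: 42 × 9.8 = 411.6 N down at 0.56 m → arm 0.05 m, τ = 411.6 × 0.05 = 20.58 N·m counterclockwise.
Net moment of existing loads = 113.7 N·m counterclockwise.
The battery pack weighs 30 × 9.8 = 294 N and must supply an equal clockwise moment, so its lever arm about the knife-edge support is 113.7 / 294 = 0.387 m.
That puts it at 0.61 + 0.387 = 0.997 m from the left end.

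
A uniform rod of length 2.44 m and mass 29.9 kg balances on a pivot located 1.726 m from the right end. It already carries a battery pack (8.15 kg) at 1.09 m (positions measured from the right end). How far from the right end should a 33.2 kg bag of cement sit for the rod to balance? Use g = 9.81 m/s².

About the pivot (at 1.726 m from the right end):
Beam weight: 29.9 × 9.81 = 293.3 N down at 1.22 m → arm 0.506 m, τ = 293.3 × 0.506 = 148.4 N·m clockwise.
Battery pack: 8.15 × 9.81 = 79.95 N down at 1.09 m → arm 0.636 m, τ = 79.95 × 0.636 = 50.85 N·m clockwise.
Net moment of existing loads = 199.2 N·m clockwise.
The bag of cement weighs 33.2 × 9.81 = 325.7 N and must supply an equal counterclockwise moment, so its lever arm about the pivot is 199.2 / 325.7 = 0.612 m.
That puts it at 1.726 + 0.612 = 2.34 m from the right end.

x ≈ 2.34 m from the right end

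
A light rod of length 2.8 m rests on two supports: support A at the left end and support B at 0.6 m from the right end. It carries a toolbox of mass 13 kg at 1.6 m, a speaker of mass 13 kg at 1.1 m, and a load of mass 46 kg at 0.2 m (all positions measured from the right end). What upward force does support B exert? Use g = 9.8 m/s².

R_B ≈ 701 N

Sum moments about support A (its reaction then has zero moment arm).
Toolbox: 13 × 9.8 = 127.4 N down at 1.6 m → arm 1.2 m, τ = 127.4 × 1.2 = 152.9 N·m clockwise.
Speaker: 13 × 9.8 = 127.4 N down at 1.1 m → arm 1.7 m, τ = 127.4 × 1.7 = 216.6 N·m clockwise.
Load: 46 × 9.8 = 450.8 N down at 0.2 m → arm 2.6 m, τ = 450.8 × 2.6 = 1172 N·m clockwise.
Net load moment about support A = 1542 N·m clockwise.
Reaction R at support B is upward at 0.6 m, arm 2.2 m → moment R × 2.2 counterclockwise.
Balancing moments: R × 2.2 = 1542, giving R = 701 N.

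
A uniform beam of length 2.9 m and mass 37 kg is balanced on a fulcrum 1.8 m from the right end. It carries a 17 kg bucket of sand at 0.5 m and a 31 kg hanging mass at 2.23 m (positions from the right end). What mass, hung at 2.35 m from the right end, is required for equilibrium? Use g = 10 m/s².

m ≈ 39.5 kg

About the fulcrum (at 1.8 m from the right end):
Beam weight: 37 × 10 = 370 N down at 1.45 m → arm 0.35 m, τ = 370 × 0.35 = 129.5 N·m clockwise.
Bucket of sand: 17 × 10 = 170 N down at 0.5 m → arm 1.3 m, τ = 170 × 1.3 = 221 N·m clockwise.
Hanging mass: 31 × 10 = 310 N down at 2.23 m → arm 0.43 m, τ = 310 × 0.43 = 133.3 N·m counterclockwise.
Net moment of known loads = 217.2 N·m clockwise.
An unknown mass m at 2.35 m has arm 0.55 m; its moment is m·g·0.55 counterclockwise.
Setting net torque to zero: m × 10 × 0.55 = 217.2 → m = 217.2 / (10 × 0.55) = 39.5 kg.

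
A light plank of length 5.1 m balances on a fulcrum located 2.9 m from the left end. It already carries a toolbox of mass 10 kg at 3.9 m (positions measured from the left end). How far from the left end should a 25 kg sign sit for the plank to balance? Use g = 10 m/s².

About the fulcrum (at 2.9 m from the left end):
Toolbox: 10 × 10 = 100 N down at 3.9 m → arm 1 m, τ = 100 × 1 = 100 N·m clockwise.
Net moment of existing loads = 100 N·m clockwise.
The sign weighs 25 × 10 = 250 N and must supply an equal counterclockwise moment, so its lever arm about the fulcrum is 100 / 250 = 0.4 m.
That puts it at 2.9 − 0.4 = 2.5 m from the left end.

x ≈ 2.5 m from the left end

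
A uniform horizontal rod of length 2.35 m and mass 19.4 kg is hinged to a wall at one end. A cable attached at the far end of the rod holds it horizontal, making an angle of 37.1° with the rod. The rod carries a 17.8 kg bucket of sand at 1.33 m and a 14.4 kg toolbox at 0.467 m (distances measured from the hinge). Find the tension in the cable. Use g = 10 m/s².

Take moments about the hinge.
Beam weight: 19.4 × 10 = 194 N down at 1.175 m → arm 1.175 m, τ = 194 × 1.175 = 228 N·m clockwise.
Bucket of sand: 17.8 × 10 = 178 N down at 1.33 m → arm 1.33 m, τ = 178 × 1.33 = 236.7 N·m clockwise.
Toolbox: 14.4 × 10 = 144 N down at 0.467 m → arm 0.467 m, τ = 144 × 0.467 = 67.25 N·m clockwise.
Total clockwise load moment = 532 N·m.
The cable tension T acts at 2.35 m; only its component perpendicular to the rod, T sinθ, produces torque. sin 37.1° = 0.6032.
Balancing moments: T × 2.35 × 0.6032 = 532, giving T = 532 / 1.418 = 375 N.

T ≈ 375 N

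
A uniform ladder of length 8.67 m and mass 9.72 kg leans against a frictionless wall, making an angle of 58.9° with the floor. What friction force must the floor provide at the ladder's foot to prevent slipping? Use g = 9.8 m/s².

f ≈ 28.7 N

Taking torques about the foot of the ladder:
Ladder weight 9.72×9.8 = 95.26 N acts at 4.335 m along the ladder; its horizontal arm is 4.335·cos58.9° = 2.239 m → τ = 213.3 N·m clockwise.
Wall normal N acts horizontally at the top; its moment arm is the height L sinθ = 8.67·sin58.9° = 7.424 m, counterclockwise.
Balancing moments: N × 7.424 = 213.3, giving N = 28.7 N.
ΣFx = 0: friction at the foot balances the wall's push, so f = N_wall = 28.7 N.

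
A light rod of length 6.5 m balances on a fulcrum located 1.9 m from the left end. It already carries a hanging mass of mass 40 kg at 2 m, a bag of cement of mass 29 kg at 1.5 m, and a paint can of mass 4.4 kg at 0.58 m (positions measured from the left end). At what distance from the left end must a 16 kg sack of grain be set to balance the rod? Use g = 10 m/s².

x ≈ 2.74 m from the left end

Choose the fulcrum (at 1.9 m from the left end) as the axis so the support reaction has zero arm there.
Hanging mass: 40 × 10 = 400 N down at 2 m → arm 0.1 m, τ = 400 × 0.1 = 40 N·m clockwise.
Bag of cement: 29 × 10 = 290 N down at 1.5 m → arm 0.4 m, τ = 290 × 0.4 = 116 N·m counterclockwise.
Paint can: 4.4 × 10 = 44 N down at 0.58 m → arm 1.32 m, τ = 44 × 1.32 = 58.08 N·m counterclockwise.
Net moment of existing loads = 134.1 N·m counterclockwise.
The sack of grain weighs 16 × 10 = 160 N and must supply an equal clockwise moment, so its lever arm about the fulcrum is 134.1 / 160 = 0.838 m.
That puts it at 1.9 + 0.838 = 2.74 m from the left end.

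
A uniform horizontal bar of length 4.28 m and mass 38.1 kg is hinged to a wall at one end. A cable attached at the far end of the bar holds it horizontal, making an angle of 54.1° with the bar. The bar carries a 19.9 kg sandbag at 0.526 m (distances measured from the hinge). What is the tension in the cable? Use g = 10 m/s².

About the hinge:
Beam weight: 38.1 × 10 = 381 N down at 2.14 m → arm 2.14 m, τ = 381 × 2.14 = 815.3 N·m clockwise.
Sandbag: 19.9 × 10 = 199 N down at 0.526 m → arm 0.526 m, τ = 199 × 0.526 = 104.7 N·m clockwise.
Total clockwise load moment = 920 N·m.
The cable tension T acts at 4.28 m; only its component perpendicular to the bar, T sinθ, produces torque. sin 54.1° = 0.81.
Στ = 0 ⇒ T × 4.28 × 0.81 = 920 ⇒ T = 920 / 3.467 = 265 N.

T ≈ 265 N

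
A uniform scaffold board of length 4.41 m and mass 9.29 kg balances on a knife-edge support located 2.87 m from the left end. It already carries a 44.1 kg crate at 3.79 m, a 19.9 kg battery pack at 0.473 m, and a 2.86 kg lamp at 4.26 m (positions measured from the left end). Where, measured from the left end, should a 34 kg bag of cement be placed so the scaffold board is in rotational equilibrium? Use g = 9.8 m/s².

Taking torques about the knife-edge support (at 2.87 m from the left end):
Beam weight: 9.29 × 9.8 = 91.04 N down at 2.205 m → arm 0.665 m, τ = 91.04 × 0.665 = 60.54 N·m counterclockwise.
Crate: 44.1 × 9.8 = 432.2 N down at 3.79 m → arm 0.92 m, τ = 432.2 × 0.92 = 397.6 N·m clockwise.
Battery pack: 19.9 × 9.8 = 195 N down at 0.473 m → arm 2.397 m, τ = 195 × 2.397 = 467.4 N·m counterclockwise.
Lamp: 2.86 × 9.8 = 28.03 N down at 4.26 m → arm 1.39 m, τ = 28.03 × 1.39 = 38.96 N·m clockwise.
Net moment of existing loads = 91.38 N·m counterclockwise.
The bag of cement weighs 34 × 9.8 = 333.2 N and must supply an equal clockwise moment, so its lever arm about the knife-edge support is 91.38 / 333.2 = 0.274 m.
That puts it at 2.87 + 0.274 = 3.14 m from the left end.

x ≈ 3.14 m from the left end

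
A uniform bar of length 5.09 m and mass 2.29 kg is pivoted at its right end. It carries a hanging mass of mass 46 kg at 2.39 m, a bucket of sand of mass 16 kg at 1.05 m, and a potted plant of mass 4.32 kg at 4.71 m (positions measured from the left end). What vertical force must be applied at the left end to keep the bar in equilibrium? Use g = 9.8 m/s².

Take moments about the right end.
Beam weight: 2.29 × 9.8 = 22.44 N down at 2.545 m → arm 2.545 m, τ = 22.44 × 2.545 = 57.11 N·m counterclockwise.
Hanging mass: 46 × 9.8 = 450.8 N down at 2.39 m → arm 2.7 m, τ = 450.8 × 2.7 = 1217 N·m counterclockwise.
Bucket of sand: 16 × 9.8 = 156.8 N down at 1.05 m → arm 4.04 m, τ = 156.8 × 4.04 = 633.5 N·m counterclockwise.
Potted plant: 4.32 × 9.8 = 42.34 N down at 4.71 m → arm 0.38 m, τ = 42.34 × 0.38 = 16.09 N·m counterclockwise.
Net moment of the loads = 1924 N·m counterclockwise.
The upward force F acts at the left end, arm 5.09 m, giving F × 5.09 clockwise.
Balancing moments: F × 5.09 = 1924, giving F = 1924 / 5.09 = 378 N.

F ≈ 378 N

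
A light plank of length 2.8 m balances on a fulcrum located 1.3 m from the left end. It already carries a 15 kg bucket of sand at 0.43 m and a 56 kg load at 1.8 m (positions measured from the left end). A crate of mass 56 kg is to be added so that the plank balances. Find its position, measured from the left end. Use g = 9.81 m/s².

x ≈ 1.03 m from the left end

Take moments about the fulcrum (at 1.3 m from the left end).
Bucket of sand: 15 × 9.81 = 147.2 N down at 0.43 m → arm 0.87 m, τ = 147.2 × 0.87 = 128.1 N·m counterclockwise.
Load: 56 × 9.81 = 549.4 N down at 1.8 m → arm 0.5 m, τ = 549.4 × 0.5 = 274.7 N·m clockwise.
Net moment of existing loads = 146.6 N·m clockwise.
The crate weighs 56 × 9.81 = 549.4 N and must supply an equal counterclockwise moment, so its lever arm about the fulcrum is 146.6 / 549.4 = 0.267 m.
That puts it at 1.3 − 0.267 = 1.03 m from the left end.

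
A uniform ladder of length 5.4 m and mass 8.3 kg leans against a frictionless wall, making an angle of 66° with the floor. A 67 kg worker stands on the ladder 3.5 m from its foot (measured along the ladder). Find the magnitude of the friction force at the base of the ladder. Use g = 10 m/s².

f ≈ 212 N

About the foot of the ladder:
Ladder weight 8.3×10 = 83 N acts at 2.7 m along the ladder; its horizontal arm is 2.7·cos66° = 1.098 m → τ = 91.13 N·m clockwise.
Worker: 67×10 = 670 N at 3.5 m → arm 1.424 m → τ = 954.1 N·m clockwise.
Wall normal N acts horizontally at the top; its moment arm is the height L sinθ = 5.4·sin66° = 4.933 m, counterclockwise.
Balancing moments: N × 4.933 = 1045, giving N = 212 N.
ΣFx = 0: friction at the foot balances the wall's push, so f = N_wall = 212 N.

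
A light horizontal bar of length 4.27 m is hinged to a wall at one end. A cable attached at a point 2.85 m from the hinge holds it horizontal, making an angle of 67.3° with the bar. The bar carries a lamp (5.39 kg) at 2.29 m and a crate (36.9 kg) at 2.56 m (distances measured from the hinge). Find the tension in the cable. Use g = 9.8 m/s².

T ≈ 398 N

About the hinge:
Lamp: 5.39 × 9.8 = 52.82 N down at 2.29 m → arm 2.29 m, τ = 52.82 × 2.29 = 121 N·m clockwise.
Crate: 36.9 × 9.8 = 361.6 N down at 2.56 m → arm 2.56 m, τ = 361.6 × 2.56 = 925.7 N·m clockwise.
Total clockwise load moment = 1047 N·m.
The cable tension T acts at 2.85 m; only its component perpendicular to the bar, T sinθ, produces torque. sin 67.3° = 0.9225.
Balancing moments: T × 2.85 × 0.9225 = 1047, giving T = 1047 / 2.629 = 398 N.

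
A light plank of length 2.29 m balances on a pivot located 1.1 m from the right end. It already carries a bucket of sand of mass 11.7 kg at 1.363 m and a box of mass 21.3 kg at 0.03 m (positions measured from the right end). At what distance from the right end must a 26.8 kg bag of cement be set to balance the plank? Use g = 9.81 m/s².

About the pivot (at 1.1 m from the right end):
Bucket of sand: 11.7 × 9.81 = 114.8 N down at 1.363 m → arm 0.263 m, τ = 114.8 × 0.263 = 30.19 N·m counterclockwise.
Box: 21.3 × 9.81 = 209 N down at 0.03 m → arm 1.07 m, τ = 209 × 1.07 = 223.6 N·m clockwise.
Net moment of existing loads = 193.4 N·m clockwise.
The bag of cement weighs 26.8 × 9.81 = 262.9 N and must supply an equal counterclockwise moment, so its lever arm about the pivot is 193.4 / 262.9 = 0.736 m.
That puts it at 1.1 + 0.736 = 1.84 m from the right end.

x ≈ 1.84 m from the right end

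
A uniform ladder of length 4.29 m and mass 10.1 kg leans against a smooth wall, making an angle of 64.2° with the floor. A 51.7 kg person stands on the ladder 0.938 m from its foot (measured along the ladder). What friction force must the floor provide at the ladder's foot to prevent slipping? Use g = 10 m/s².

Take moments about the foot of the ladder.
Ladder weight 10.1×10 = 101 N acts at 2.145 m along the ladder; its horizontal arm is 2.145·cos64.2° = 0.9336 m → τ = 94.29 N·m clockwise.
Person: 51.7×10 = 517 N at 0.938 m → arm 0.4082 m → τ = 211 N·m clockwise.
Wall normal N acts horizontally at the top; its moment arm is the height L sinθ = 4.29·sin64.2° = 3.862 m, counterclockwise.
Στ = 0 ⇒ N × 3.862 = 305.3 ⇒ N = 79.1 N.
ΣFx = 0: friction at the foot balances the wall's push, so f = N_wall = 79.1 N.

f ≈ 79.1 N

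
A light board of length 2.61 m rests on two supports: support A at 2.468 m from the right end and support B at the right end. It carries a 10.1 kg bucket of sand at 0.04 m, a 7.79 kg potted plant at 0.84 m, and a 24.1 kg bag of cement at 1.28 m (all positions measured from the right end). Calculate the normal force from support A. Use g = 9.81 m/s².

R_A ≈ 150 N

Taking torques about support B:
Bucket of sand: 10.1 × 9.81 = 99.08 N down at 0.04 m → arm 0.04 m, τ = 99.08 × 0.04 = 3.963 N·m counterclockwise.
Potted plant: 7.79 × 9.81 = 76.42 N down at 0.84 m → arm 0.84 m, τ = 76.42 × 0.84 = 64.19 N·m counterclockwise.
Bag of cement: 24.1 × 9.81 = 236.4 N down at 1.28 m → arm 1.28 m, τ = 236.4 × 1.28 = 302.6 N·m counterclockwise.
Net load moment about support B = 370.8 N·m counterclockwise.
Reaction R at support A is upward at 2.468 m, arm 2.468 m → moment R × 2.468 clockwise.
Στ = 0 ⇒ R × 2.468 = 370.8 ⇒ R = 150 N.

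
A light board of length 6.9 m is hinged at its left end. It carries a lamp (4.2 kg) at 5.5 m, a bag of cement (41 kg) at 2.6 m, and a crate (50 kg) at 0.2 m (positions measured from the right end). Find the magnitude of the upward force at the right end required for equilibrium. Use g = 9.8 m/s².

F ≈ 735 N

Take moments about the left end.
Lamp: 4.2 × 9.8 = 41.16 N down at 5.5 m → arm 1.4 m, τ = 41.16 × 1.4 = 57.62 N·m clockwise.
Bag of cement: 41 × 9.8 = 401.8 N down at 2.6 m → arm 4.3 m, τ = 401.8 × 4.3 = 1728 N·m clockwise.
Crate: 50 × 9.8 = 490 N down at 0.2 m → arm 6.7 m, τ = 490 × 6.7 = 3283 N·m clockwise.
Net moment of the loads = 5069 N·m clockwise.
The upward force F acts at the right end, arm 6.9 m, giving F × 6.9 counterclockwise.
For rotational equilibrium, F × 6.9 = 5069, so F = 5069 / 6.9 = 735 N.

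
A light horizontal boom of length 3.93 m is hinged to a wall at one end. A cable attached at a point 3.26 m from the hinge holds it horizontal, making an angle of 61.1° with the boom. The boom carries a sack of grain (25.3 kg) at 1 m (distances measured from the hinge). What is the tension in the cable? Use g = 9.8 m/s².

T ≈ 86.9 N

Choose the hinge as the axis so the unknown hinge reaction has zero arm there.
Sack of grain: 25.3 × 9.8 = 247.9 N down at 1 m → arm 1 m, τ = 247.9 × 1 = 247.9 N·m clockwise.
Total clockwise load moment = 247.9 N·m.
The cable tension T acts at 3.26 m; only its component perpendicular to the boom, T sinθ, produces torque. sin 61.1° = 0.8755.
Στ = 0 ⇒ T × 3.26 × 0.8755 = 247.9 ⇒ T = 247.9 / 2.854 = 86.9 N.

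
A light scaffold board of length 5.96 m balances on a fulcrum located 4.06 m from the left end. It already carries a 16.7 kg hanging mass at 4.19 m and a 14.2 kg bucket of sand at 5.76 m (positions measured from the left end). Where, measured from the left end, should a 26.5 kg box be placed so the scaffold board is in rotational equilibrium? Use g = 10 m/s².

x ≈ 3.07 m from the left end

Taking torques about the fulcrum (at 4.06 m from the left end):
Hanging mass: 16.7 × 10 = 167 N down at 4.19 m → arm 0.13 m, τ = 167 × 0.13 = 21.71 N·m clockwise.
Bucket of sand: 14.2 × 10 = 142 N down at 5.76 m → arm 1.7 m, τ = 142 × 1.7 = 241.4 N·m clockwise.
Net moment of existing loads = 263.1 N·m clockwise.
The box weighs 26.5 × 10 = 265 N and must supply an equal counterclockwise moment, so its lever arm about the fulcrum is 263.1 / 265 = 0.993 m.
That puts it at 4.06 − 0.993 = 3.07 m from the left end.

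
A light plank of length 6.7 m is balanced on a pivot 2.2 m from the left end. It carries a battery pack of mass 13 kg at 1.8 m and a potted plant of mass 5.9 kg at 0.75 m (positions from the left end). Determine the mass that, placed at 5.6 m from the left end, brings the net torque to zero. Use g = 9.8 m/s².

Sum moments about the pivot (at 2.2 m from the left end) (the support reaction has zero arm there).
Battery pack: 13 × 9.8 = 127.4 N down at 1.8 m → arm 0.4 m, τ = 127.4 × 0.4 = 50.96 N·m counterclockwise.
Potted plant: 5.9 × 9.8 = 57.82 N down at 0.75 m → arm 1.45 m, τ = 57.82 × 1.45 = 83.84 N·m counterclockwise.
Net moment of known loads = 134.8 N·m counterclockwise.
An unknown mass m at 5.6 m has arm 3.4 m; its moment is m·g·3.4 clockwise.
Στ = 0 ⇒ m × 9.8 × 3.4 = 134.8 ⇒ m = 134.8 / (9.8 × 3.4) = 4.05 kg.

m ≈ 4.05 kg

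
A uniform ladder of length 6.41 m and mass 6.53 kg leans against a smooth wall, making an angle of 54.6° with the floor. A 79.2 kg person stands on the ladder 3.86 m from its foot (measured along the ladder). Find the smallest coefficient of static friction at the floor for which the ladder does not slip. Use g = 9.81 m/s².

μ_min ≈ 0.422

Taking torques about the foot of the ladder:
Ladder weight 6.53×9.81 = 64.06 N acts at 3.205 m along the ladder; its horizontal arm is 3.205·cos54.6° = 1.857 m → τ = 119 N·m clockwise.
Person: 79.2×9.81 = 777 N at 3.86 m → arm 2.236 m → τ = 1737 N·m clockwise.
Wall normal N acts horizontally at the top; its moment arm is the height L sinθ = 6.41·sin54.6° = 5.225 m, counterclockwise.
Balancing moments: N × 5.225 = 1856, giving N = 355.2 N.
ΣFx = 0 ⇒ f = N_wall = 355.2 N. ΣFy = 0 ⇒ N_floor = 841.1 N.
μ_min = f / N_floor = 355.2 / 841.1 = 0.422.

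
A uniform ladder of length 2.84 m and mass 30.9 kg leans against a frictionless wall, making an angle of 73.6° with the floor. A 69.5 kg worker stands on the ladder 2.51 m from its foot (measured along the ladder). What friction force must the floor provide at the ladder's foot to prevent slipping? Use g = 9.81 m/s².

f ≈ 222 N

Take moments about the foot of the ladder.
Ladder weight 30.9×9.81 = 303.1 N acts at 1.42 m along the ladder; its horizontal arm is 1.42·cos73.6° = 0.4009 m → τ = 121.5 N·m clockwise.
Worker: 69.5×9.81 = 681.8 N at 2.51 m → arm 0.7087 m → τ = 483.2 N·m clockwise.
Wall normal N acts horizontally at the top; its moment arm is the height L sinθ = 2.84·sin73.6° = 2.724 m, counterclockwise.
For rotational equilibrium, N × 2.724 = 604.7, so N = 222 N.
ΣFx = 0: friction at the foot balances the wall's push, so f = N_wall = 222 N.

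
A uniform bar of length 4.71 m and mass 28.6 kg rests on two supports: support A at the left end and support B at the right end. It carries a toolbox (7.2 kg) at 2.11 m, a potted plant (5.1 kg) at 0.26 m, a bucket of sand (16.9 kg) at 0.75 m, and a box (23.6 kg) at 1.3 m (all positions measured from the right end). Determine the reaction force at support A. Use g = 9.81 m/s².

R_A ≈ 265 N

Sum moments about support B (its reaction then has zero moment arm).
Beam weight: 28.6 × 9.81 = 280.6 N down at 2.355 m → arm 2.355 m, τ = 280.6 × 2.355 = 660.8 N·m counterclockwise.
Toolbox: 7.2 × 9.81 = 70.63 N down at 2.11 m → arm 2.11 m, τ = 70.63 × 2.11 = 149 N·m counterclockwise.
Potted plant: 5.1 × 9.81 = 50.03 N down at 0.26 m → arm 0.26 m, τ = 50.03 × 0.26 = 13.01 N·m counterclockwise.
Bucket of sand: 16.9 × 9.81 = 165.8 N down at 0.75 m → arm 0.75 m, τ = 165.8 × 0.75 = 124.4 N·m counterclockwise.
Box: 23.6 × 9.81 = 231.5 N down at 1.3 m → arm 1.3 m, τ = 231.5 × 1.3 = 300.9 N·m counterclockwise.
Net load moment about support B = 1248 N·m counterclockwise.
Reaction R at support A is upward at 4.71 m, arm 4.71 m → moment R × 4.71 clockwise.
For rotational equilibrium, R × 4.71 = 1248, so R = 265 N.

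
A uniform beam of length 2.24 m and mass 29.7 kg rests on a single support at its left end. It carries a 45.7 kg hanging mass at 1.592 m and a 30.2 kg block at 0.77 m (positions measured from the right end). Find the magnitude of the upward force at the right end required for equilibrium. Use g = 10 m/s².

Take moments about the left end.
Beam weight: 29.7 × 10 = 297 N down at 1.12 m → arm 1.12 m, τ = 297 × 1.12 = 332.6 N·m clockwise.
Hanging mass: 45.7 × 10 = 457 N down at 1.592 m → arm 0.648 m, τ = 457 × 0.648 = 296.1 N·m clockwise.
Block: 30.2 × 10 = 302 N down at 0.77 m → arm 1.47 m, τ = 302 × 1.47 = 443.9 N·m clockwise.
Net moment of the loads = 1073 N·m clockwise.
The upward force F acts at the right end, arm 2.24 m, giving F × 2.24 counterclockwise.
Setting net torque to zero: F × 2.24 = 1073 → F = 1073 / 2.24 = 479 N.

F ≈ 479 N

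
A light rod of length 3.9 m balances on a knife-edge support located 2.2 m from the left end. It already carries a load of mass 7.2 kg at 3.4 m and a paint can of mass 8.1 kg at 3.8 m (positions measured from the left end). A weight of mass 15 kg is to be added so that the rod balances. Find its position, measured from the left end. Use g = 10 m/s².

x ≈ 0.76 m from the left end

About the knife-edge support (at 2.2 m from the left end):
Load: 7.2 × 10 = 72 N down at 3.4 m → arm 1.2 m, τ = 72 × 1.2 = 86.4 N·m clockwise.
Paint can: 8.1 × 10 = 81 N down at 3.8 m → arm 1.6 m, τ = 81 × 1.6 = 129.6 N·m clockwise.
Net moment of existing loads = 216 N·m clockwise.
The weight weighs 15 × 10 = 150 N and must supply an equal counterclockwise moment, so its lever arm about the knife-edge support is 216 / 150 = 1.44 m.
That puts it at 2.2 − 1.44 = 0.76 m from the left end.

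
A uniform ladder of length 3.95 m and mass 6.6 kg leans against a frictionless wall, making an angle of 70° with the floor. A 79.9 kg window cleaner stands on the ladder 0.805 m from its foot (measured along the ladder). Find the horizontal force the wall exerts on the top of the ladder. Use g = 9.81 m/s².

N_wall ≈ 69.9 N

Choose the foot of the ladder as the axis so the floor normal and friction both act there and drop out.
Ladder weight 6.6×9.81 = 64.75 N acts at 1.975 m along the ladder; its horizontal arm is 1.975·cos70° = 0.6755 m → τ = 43.74 N·m clockwise.
Window cleaner: 79.9×9.81 = 783.8 N at 0.805 m → arm 0.2753 m → τ = 215.8 N·m clockwise.
Wall normal N acts horizontally at the top; its moment arm is the height L sinθ = 3.95·sin70° = 3.712 m, counterclockwise.
Balancing moments: N × 3.712 = 259.5, giving N = 69.9 N.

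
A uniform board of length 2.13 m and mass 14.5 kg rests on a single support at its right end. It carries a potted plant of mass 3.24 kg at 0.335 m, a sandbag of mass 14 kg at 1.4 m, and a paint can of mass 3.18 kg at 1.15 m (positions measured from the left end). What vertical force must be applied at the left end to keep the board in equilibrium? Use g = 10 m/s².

F ≈ 162 N

Take moments about the right end.
Beam weight: 14.5 × 10 = 145 N down at 1.065 m → arm 1.065 m, τ = 145 × 1.065 = 154.4 N·m counterclockwise.
Potted plant: 3.24 × 10 = 32.4 N down at 0.335 m → arm 1.795 m, τ = 32.4 × 1.795 = 58.16 N·m counterclockwise.
Sandbag: 14 × 10 = 140 N down at 1.4 m → arm 0.73 m, τ = 140 × 0.73 = 102.2 N·m counterclockwise.
Paint can: 3.18 × 10 = 31.8 N down at 1.15 m → arm 0.98 m, τ = 31.8 × 0.98 = 31.16 N·m counterclockwise.
Net moment of the loads = 345.9 N·m counterclockwise.
The upward force F acts at the left end, arm 2.13 m, giving F × 2.13 clockwise.
Setting net torque to zero: F × 2.13 = 345.9 → F = 345.9 / 2.13 = 162 N.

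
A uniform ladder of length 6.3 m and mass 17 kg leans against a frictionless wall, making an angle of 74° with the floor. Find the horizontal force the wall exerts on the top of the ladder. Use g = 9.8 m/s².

Choose the foot of the ladder as the axis so the floor normal and friction both act there and drop out.
Ladder weight 17×9.8 = 166.6 N acts at 3.15 m along the ladder; its horizontal arm is 3.15·cos74° = 0.8683 m → τ = 144.7 N·m clockwise.
Wall normal N acts horizontally at the top; its moment arm is the height L sinθ = 6.3·sin74° = 6.056 m, counterclockwise.
Στ = 0 ⇒ N × 6.056 = 144.7 ⇒ N = 23.9 N.

N_wall ≈ 23.9 N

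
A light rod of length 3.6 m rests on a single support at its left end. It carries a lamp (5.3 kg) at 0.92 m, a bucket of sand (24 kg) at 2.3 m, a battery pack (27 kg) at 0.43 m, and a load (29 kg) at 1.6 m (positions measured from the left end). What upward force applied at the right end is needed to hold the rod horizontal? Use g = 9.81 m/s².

Taking torques about the left end:
Lamp: 5.3 × 9.81 = 51.99 N down at 0.92 m → arm 0.92 m, τ = 51.99 × 0.92 = 47.83 N·m clockwise.
Bucket of sand: 24 × 9.81 = 235.4 N down at 2.3 m → arm 2.3 m, τ = 235.4 × 2.3 = 541.4 N·m clockwise.
Battery pack: 27 × 9.81 = 264.9 N down at 0.43 m → arm 0.43 m, τ = 264.9 × 0.43 = 113.9 N·m clockwise.
Load: 29 × 9.81 = 284.5 N down at 1.6 m → arm 1.6 m, τ = 284.5 × 1.6 = 455.2 N·m clockwise.
Net moment of the loads = 1158 N·m clockwise.
The upward force F acts at the right end, arm 3.6 m, giving F × 3.6 counterclockwise.
Setting net torque to zero: F × 3.6 = 1158 → F = 1158 / 3.6 = 322 N.

F ≈ 322 N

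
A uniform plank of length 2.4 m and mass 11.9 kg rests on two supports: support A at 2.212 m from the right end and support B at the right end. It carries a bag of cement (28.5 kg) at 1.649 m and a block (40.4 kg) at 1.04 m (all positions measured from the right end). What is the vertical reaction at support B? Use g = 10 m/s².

R_B ≈ 341 N

Choose support A as the axis so its reaction then has zero moment arm.
Beam weight: 11.9 × 10 = 119 N down at 1.2 m → arm 1.012 m, τ = 119 × 1.012 = 120.4 N·m clockwise.
Bag of cement: 28.5 × 10 = 285 N down at 1.649 m → arm 0.563 m, τ = 285 × 0.563 = 160.5 N·m clockwise.
Block: 40.4 × 10 = 404 N down at 1.04 m → arm 1.172 m, τ = 404 × 1.172 = 473.5 N·m clockwise.
Net load moment about support A = 754.4 N·m clockwise.
Reaction R at support B is upward at 0 m, arm 2.212 m → moment R × 2.212 counterclockwise.
Setting net torque to zero: R × 2.212 = 754.4 → R = 341 N.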